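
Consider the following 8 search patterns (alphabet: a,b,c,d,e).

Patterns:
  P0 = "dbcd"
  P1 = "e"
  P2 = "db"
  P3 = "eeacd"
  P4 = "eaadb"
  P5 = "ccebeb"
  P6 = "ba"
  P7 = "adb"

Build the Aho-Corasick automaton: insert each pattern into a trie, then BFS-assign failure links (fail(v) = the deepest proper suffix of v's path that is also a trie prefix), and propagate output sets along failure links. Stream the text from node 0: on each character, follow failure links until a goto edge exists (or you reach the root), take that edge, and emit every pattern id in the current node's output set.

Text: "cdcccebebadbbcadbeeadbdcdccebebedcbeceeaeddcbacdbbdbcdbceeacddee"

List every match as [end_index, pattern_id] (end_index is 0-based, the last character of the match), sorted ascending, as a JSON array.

Build:
Trie nodes:
  n0 'ε': a→22 b→20 c→14 d→1 e→5
  n1 'd': b→2
  n2 'db': c→3  [P2 ends]
  n3 'dbc': d→4
  n4 'dbcd': ·  [P0 ends]
  n5 'e': a→10 e→6  [P1 ends]
  n6 'ee': a→7
  n7 'eea': c→8
  n8 'eeac': d→9
  n9 'eeacd': ·  [P3 ends]
  n10 'ea': a→11
  n11 'eaa': d→12
  n12 'eaad': b→13
  n13 'eaadb': ·  [P4 ends]
  n14 'c': c→15
  n15 'cc': e→16
  n16 'cce': b→17
  n17 'cceb': e→18
  n18 'ccebe': b→19
  n19 'ccebeb': ·  [P5 ends]
  n20 'b': a→21
  n21 'ba': ·  [P6 ends]
  n22 'a': d→23
  n23 'ad': b→24
  n24 'adb': ·  [P7 ends]

BFS fail/out derivation:
  fail(1) 'd': from fail(0)=0 chase 'd': 0 ⇒ 0;  out=∅∪out(0)=∅
  fail(5) 'e': from fail(0)=0 chase 'e': 0 ⇒ 0;  out={1}∪out(0)={1}
  fail(14) 'c': from fail(0)=0 chase 'c': 0 ⇒ 0;  out=∅∪out(0)=∅
  fail(20) 'b': from fail(0)=0 chase 'b': 0 ⇒ 0;  out=∅∪out(0)=∅
  fail(22) 'a': from fail(0)=0 chase 'a': 0 ⇒ 0;  out=∅∪out(0)=∅
  fail(2) 'db': from fail(1)=0 chase 'b': 0 ⇒ 20;  out={2}∪out(20)={2}
  fail(6) 'ee': from fail(5)=0 chase 'e': 0 ⇒ 5;  out=∅∪out(5)={1}
  fail(10) 'ea': from fail(5)=0 chase 'a': 0 ⇒ 22;  out=∅∪out(22)=∅
  fail(15) 'cc': from fail(14)=0 chase 'c': 0 ⇒ 14;  out=∅∪out(14)=∅
  fail(21) 'ba': from fail(20)=0 chase 'a': 0 ⇒ 22;  out={6}∪out(22)={6}
  fail(23) 'ad': from fail(22)=0 chase 'd': 0 ⇒ 1;  out=∅∪out(1)=∅
  fail(3) 'dbc': from fail(2)=20 chase 'c': 20→0 ⇒ 14;  out=∅∪out(14)=∅
  fail(7) 'eea': from fail(6)=5 chase 'a': 5 ⇒ 10;  out=∅∪out(10)=∅
  fail(11) 'eaa': from fail(10)=22 chase 'a': 22→0 ⇒ 22;  out=∅∪out(22)=∅
  fail(16) 'cce': from fail(15)=14 chase 'e': 14→0 ⇒ 5;  out=∅∪out(5)={1}
  fail(24) 'adb': from fail(23)=1 chase 'b': 1 ⇒ 2;  out={7}∪out(2)={2,7}
  fail(4) 'dbcd': from fail(3)=14 chase 'd': 14→0 ⇒ 1;  out={0}∪out(1)={0}
  fail(8) 'eeac': from fail(7)=10 chase 'c': 10→22→0 ⇒ 14;  out=∅∪out(14)=∅
  fail(12) 'eaad': from fail(11)=22 chase 'd': 22 ⇒ 23;  out=∅∪out(23)=∅
  fail(17) 'cceb': from fail(16)=5 chase 'b': 5→0 ⇒ 20;  out=∅∪out(20)=∅
  fail(9) 'eeacd': from fail(8)=14 chase 'd': 14→0 ⇒ 1;  out={3}∪out(1)={3}
  fail(13) 'eaadb': from fail(12)=23 chase 'b': 23 ⇒ 24;  out={4}∪out(24)={2,4,7}
  fail(18) 'ccebe': from fail(17)=20 chase 'e': 20→0 ⇒ 5;  out=∅∪out(5)={1}
  fail(19) 'ccebeb': from fail(18)=5 chase 'b': 5→0 ⇒ 20;  out={5}∪out(20)={5}

Text stream:
[0] read 'c'  n0⇒n14
[1] read 'd'  n14⇒n1 ·f
[2] read 'c'  n1⇒n14 ·f
[3] read 'c'  n14⇒n15
[4] read 'c'  n15⇒n15 ·f
[5] read 'e'  n15⇒n16  → match P1@[5:5]
[6] read 'b'  n16⇒n17
[7] read 'e'  n17⇒n18  → match P1@[7:7]
[8] read 'b'  n18⇒n19  → match P5@[3:8]
[9] read 'a'  n19⇒n21 ·f  → match P6@[8:9]
[10] read 'd'  n21⇒n23 ·f
[11] read 'b'  n23⇒n24  → match P2@[10:11],P7@[9:11]
[12] read 'b'  n24⇒n20 ·f
[13] read 'c'  n20⇒n14 ·f
[14] read 'a'  n14⇒n22 ·f
[15] read 'd'  n22⇒n23
[16] read 'b'  n23⇒n24  → match P2@[15:16],P7@[14:16]
[17] read 'e'  n24⇒n5 ·f  → match P1@[17:17]
[18] read 'e'  n5⇒n6  → match P1@[18:18]
[19] read 'a'  n6⇒n7
[20] read 'd'  n7⇒n23 ·f
[21] read 'b'  n23⇒n24  → match P2@[20:21],P7@[19:21]
[22] read 'd'  n24⇒n1 ·f
[23] read 'c'  n1⇒n14 ·f
[24] read 'd'  n14⇒n1 ·f
[25] read 'c'  n1⇒n14 ·f
[26] read 'c'  n14⇒n15
[27] read 'e'  n15⇒n16  → match P1@[27:27]
[28] read 'b'  n16⇒n17
[29] read 'e'  n17⇒n18  → match P1@[29:29]
[30] read 'b'  n18⇒n19  → match P5@[25:30]
[31] read 'e'  n19⇒n5 ·f  → match P1@[31:31]
[32] read 'd'  n5⇒n1 ·f
[33] read 'c'  n1⇒n14 ·f
[34] read 'b'  n14⇒n20 ·f
[35] read 'e'  n20⇒n5 ·f  → match P1@[35:35]
[36] read 'c'  n5⇒n14 ·f
[37] read 'e'  n14⇒n5 ·f  → match P1@[37:37]
[38] read 'e'  n5⇒n6  → match P1@[38:38]
[39] read 'a'  n6⇒n7
[40] read 'e'  n7⇒n5 ·f  → match P1@[40:40]
[41] read 'd'  n5⇒n1 ·f
[42] read 'd'  n1⇒n1 ·f
[43] read 'c'  n1⇒n14 ·f
[44] read 'b'  n14⇒n20 ·f
[45] read 'a'  n20⇒n21  → match P6@[44:45]
[46] read 'c'  n21⇒n14 ·f
[47] read 'd'  n14⇒n1 ·f
[48] read 'b'  n1⇒n2  → match P2@[47:48]
[49] read 'b'  n2⇒n20 ·f
[50] read 'd'  n20⇒n1 ·f
[51] read 'b'  n1⇒n2  → match P2@[50:51]
[52] read 'c'  n2⇒n3
[53] read 'd'  n3⇒n4  → match P0@[50:53]
[54] read 'b'  n4⇒n2 ·f  → match P2@[53:54]
[55] read 'c'  n2⇒n3
[56] read 'e'  n3⇒n5 ·f  → match P1@[56:56]
[57] read 'e'  n5⇒n6  → match P1@[57:57]
[58] read 'a'  n6⇒n7
[59] read 'c'  n7⇒n8
[60] read 'd'  n8⇒n9  → match P3@[56:60]
[61] read 'd'  n9⇒n1 ·f
[62] read 'e'  n1⇒n5 ·f  → match P1@[62:62]
[63] read 'e'  n5⇒n6  → match P1@[63:63]

Result: [[5,1],[7,1],[8,5],[9,6],[11,2],[11,7],[16,2],[16,7],[17,1],[18,1],[21,2],[21,7],[27,1],[29,1],[30,5],[31,1],[35,1],[37,1],[38,1],[40,1],[45,6],[48,2],[51,2],[53,0],[54,2],[56,1],[57,1],[60,3],[62,1],[63,1]]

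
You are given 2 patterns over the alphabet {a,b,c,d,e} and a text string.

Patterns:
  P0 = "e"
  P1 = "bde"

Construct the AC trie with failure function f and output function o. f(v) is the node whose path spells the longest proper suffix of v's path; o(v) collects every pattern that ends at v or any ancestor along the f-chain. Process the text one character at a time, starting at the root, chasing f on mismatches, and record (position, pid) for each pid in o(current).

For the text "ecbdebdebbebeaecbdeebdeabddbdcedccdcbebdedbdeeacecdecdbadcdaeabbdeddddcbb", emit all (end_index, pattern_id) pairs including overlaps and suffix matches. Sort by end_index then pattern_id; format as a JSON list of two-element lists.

Construct AC machine:
Trie (insert patterns):
  0='ε' goto b→2 e→1
  1='e' goto ·  ←P0
  2='b' goto d→3
  3='bd' goto e→4
  4='bde' goto ·  ←P1

BFS fail/out derivation:
  n1('e'): parent n0 fail=0; on 'e' 0 → fail=0;  out {0}∪∅={0}
  n2('b'): parent n0 fail=0; on 'b' 0 → fail=0;  out ∅∪∅=∅
  n3('bd'): parent n2 fail=0; on 'd' 0 → fail=0;  out ∅∪∅=∅
  n4('bde'): parent n3 fail=0; on 'e' 0 → fail=1;  out {1}∪{0}={0,1}

Scan:
i=0 'e': node 0→1  → match P0@[0:0]
i=1 'c': node 1→0 (fail-walked)
i=2 'b': node 0→2
i=3 'd': node 2→3
i=4 'e': node 3→4  → match P0@[4:4],P1@[2:4]
i=5 'b': node 4→2 (fail-walked)
i=6 'd': node 2→3
i=7 'e': node 3→4  → match P0@[7:7],P1@[5:7]
i=8 'b': node 4→2 (fail-walked)
i=9 'b': node 2→2 (fail-walked)
i=10 'e': node 2→1 (fail-walked)  → match P0@[10:10]
i=11 'b': node 1→2 (fail-walked)
i=12 'e': node 2→1 (fail-walked)  → match P0@[12:12]
i=13 'a': node 1→0 (fail-walked)
i=14 'e': node 0→1  → match P0@[14:14]
i=15 'c': node 1→0 (fail-walked)
i=16 'b': node 0→2
i=17 'd': node 2→3
i=18 'e': node 3→4  → match P0@[18:18],P1@[16:18]
i=19 'e': node 4→1 (fail-walked)  → match P0@[19:19]
i=20 'b': node 1→2 (fail-walked)
i=21 'd': node 2→3
i=22 'e': node 3→4  → match P0@[22:22],P1@[20:22]
i=23 'a': node 4→0 (fail-walked)
i=24 'b': node 0→2
i=25 'd': node 2→3
i=26 'd': node 3→0 (fail-walked)
i=27 'b': node 0→2
i=28 'd': node 2→3
i=29 'c': node 3→0 (fail-walked)
i=30 'e': node 0→1  → match P0@[30:30]
i=31 'd': node 1→0 (fail-walked)
i=32 'c': node 0→0
i=33 'c': node 0→0
i=34 'd': node 0→0
i=35 'c': node 0→0
i=36 'b': node 0→2
i=37 'e': node 2→1 (fail-walked)  → match P0@[37:37]
i=38 'b': node 1→2 (fail-walked)
i=39 'd': node 2→3
i=40 'e': node 3→4  → match P0@[40:40],P1@[38:40]
i=41 'd': node 4→0 (fail-walked)
i=42 'b': node 0→2
i=43 'd': node 2→3
i=44 'e': node 3→4  → match P0@[44:44],P1@[42:44]
i=45 'e': node 4→1 (fail-walked)  → match P0@[45:45]
i=46 'a': node 1→0 (fail-walked)
i=47 'c': node 0→0
i=48 'e': node 0→1  → match P0@[48:48]
i=49 'c': node 1→0 (fail-walked)
i=50 'd': node 0→0
i=51 'e': node 0→1  → match P0@[51:51]
i=52 'c': node 1→0 (fail-walked)
i=53 'd': node 0→0
i=54 'b': node 0→2
i=55 'a': node 2→0 (fail-walked)
i=56 'd': node 0→0
i=57 'c': node 0→0
i=58 'd': node 0→0
i=59 'a': node 0→0
i=60 'e': node 0→1  → match P0@[60:60]
i=61 'a': node 1→0 (fail-walked)
i=62 'b': node 0→2
i=63 'b': node 2→2 (fail-walked)
i=64 'd': node 2→3
i=65 'e': node 3→4  → match P0@[65:65],P1@[63:65]
i=66 'd': node 4→0 (fail-walked)
i=67 'd': node 0→0
i=68 'd': node 0→0
i=69 'd': node 0→0
i=70 'c': node 0→0
i=71 'b': node 0→2
i=72 'b': node 2→2 (fail-walked)

All matches (sorted): [[0,0],[4,0],[4,1],[7,0],[7,1],[10,0],[12,0],[14,0],[18,0],[18,1],[19,0],[22,0],[22,1],[30,0],[37,0],[40,0],[40,1],[44,0],[44,1],[45,0],[48,0],[51,0],[60,0],[65,0],[65,1]]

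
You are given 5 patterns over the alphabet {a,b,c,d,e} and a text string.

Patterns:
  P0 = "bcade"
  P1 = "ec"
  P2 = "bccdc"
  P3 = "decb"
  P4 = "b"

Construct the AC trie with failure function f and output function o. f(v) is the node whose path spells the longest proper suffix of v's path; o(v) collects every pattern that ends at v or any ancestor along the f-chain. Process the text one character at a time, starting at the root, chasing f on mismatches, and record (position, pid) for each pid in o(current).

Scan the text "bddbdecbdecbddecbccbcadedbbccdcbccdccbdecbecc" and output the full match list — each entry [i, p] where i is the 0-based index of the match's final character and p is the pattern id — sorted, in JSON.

Construct AC machine:
Trie (insert patterns):
  0='ε' goto b→1 d→11 e→6
  1='b' goto c→2  ←P4
  2='bc' goto a→3 c→8
  3='bca' goto d→4
  4='bcad' goto e→5
  5='bcade' goto ·  ←P0
  6='e' goto c→7
  7='ec' goto ·  ←P1
  8='bcc' goto d→9
  9='bccd' goto c→10
  10='bccdc' goto ·  ←P2
  11='d' goto e→12
  12='de' goto c→13
  13='dec' goto b→14
  14='decb' goto ·  ←P3

BFS fail/out derivation:
  fail(1) 'b': from fail(0)=0 chase 'b': 0 ⇒ 0;  out={4}∪out(0)={4}
  fail(6) 'e': from fail(0)=0 chase 'e': 0 ⇒ 0;  out=∅∪out(0)=∅
  fail(11) 'd': from fail(0)=0 chase 'd': 0 ⇒ 0;  out=∅∪out(0)=∅
  fail(2) 'bc': from fail(1)=0 chase 'c': 0 ⇒ 0;  out=∅∪out(0)=∅
  fail(7) 'ec': from fail(6)=0 chase 'c': 0 ⇒ 0;  out={1}∪out(0)={1}
  fail(12) 'de': from fail(11)=0 chase 'e': 0 ⇒ 6;  out=∅∪out(6)=∅
  fail(3) 'bca': from fail(2)=0 chase 'a': 0 ⇒ 0;  out=∅∪out(0)=∅
  fail(8) 'bcc': from fail(2)=0 chase 'c': 0 ⇒ 0;  out=∅∪out(0)=∅
  fail(13) 'dec': from fail(12)=6 chase 'c': 6 ⇒ 7;  out=∅∪out(7)={1}
  fail(4) 'bcad': from fail(3)=0 chase 'd': 0 ⇒ 11;  out=∅∪out(11)=∅
  fail(9) 'bccd': from fail(8)=0 chase 'd': 0 ⇒ 11;  out=∅∪out(11)=∅
  fail(14) 'decb': from fail(13)=7 chase 'b': 7→0 ⇒ 1;  out={3}∪out(1)={3,4}
  fail(5) 'bcade': from fail(4)=11 chase 'e': 11 ⇒ 12;  out={0}∪out(12)={0}
  fail(10) 'bccdc': from fail(9)=11 chase 'c': 11→0 ⇒ 0;  out={2}∪out(0)={2}

Text stream:
i=0 'b': node 0→1  → match P4@[0:0]
i=1 'd': node 1→11 ·f
i=2 'd': node 11→11 ·f
i=3 'b': node 11→1 ·f  → match P4@[3:3]
i=4 'd': node 1→11 ·f
i=5 'e': node 11→12
i=6 'c': node 12→13  → match P1@[5:6]
i=7 'b': node 13→14  → match P3@[4:7],P4@[7:7]
i=8 'd': node 14→11 ·f
i=9 'e': node 11→12
i=10 'c': node 12→13  → match P1@[9:10]
i=11 'b': node 13→14  → match P3@[8:11],P4@[11:11]
i=12 'd': node 14→11 ·f
i=13 'd': node 11→11 ·f
i=14 'e': node 11→12
i=15 'c': node 12→13  → match P1@[14:15]
i=16 'b': node 13→14  → match P3@[13:16],P4@[16:16]
i=17 'c': node 14→2 ·f
i=18 'c': node 2→8
i=19 'b': node 8→1 ·f  → match P4@[19:19]
i=20 'c': node 1→2
i=21 'a': node 2→3
i=22 'd': node 3→4
i=23 'e': node 4→5  → match P0@[19:23]
i=24 'd': node 5→11 ·f
i=25 'b': node 11→1 ·f  → match P4@[25:25]
i=26 'b': node 1→1 ·f  → match P4@[26:26]
i=27 'c': node 1→2
i=28 'c': node 2→8
i=29 'd': node 8→9
i=30 'c': node 9→10  → match P2@[26:30]
i=31 'b': node 10→1 ·f  → match P4@[31:31]
i=32 'c': node 1→2
i=33 'c': node 2→8
i=34 'd': node 8→9
i=35 'c': node 9→10  → match P2@[31:35]
i=36 'c': node 10→0 ·f
i=37 'b': node 0→1  → match P4@[37:37]
i=38 'd': node 1→11 ·f
i=39 'e': node 11→12
i=40 'c': node 12→13  → match P1@[39:40]
i=41 'b': node 13→14  → match P3@[38:41],P4@[41:41]
i=42 'e': node 14→6 ·f
i=43 'c': node 6→7  → match P1@[42:43]
i=44 'c': node 7→0 ·f

Matches: [[0,4],[3,4],[6,1],[7,3],[7,4],[10,1],[11,3],[11,4],[15,1],[16,3],[16,4],[19,4],[23,0],[25,4],[26,4],[30,2],[31,4],[35,2],[37,4],[40,1],[41,3],[41,4],[43,1]]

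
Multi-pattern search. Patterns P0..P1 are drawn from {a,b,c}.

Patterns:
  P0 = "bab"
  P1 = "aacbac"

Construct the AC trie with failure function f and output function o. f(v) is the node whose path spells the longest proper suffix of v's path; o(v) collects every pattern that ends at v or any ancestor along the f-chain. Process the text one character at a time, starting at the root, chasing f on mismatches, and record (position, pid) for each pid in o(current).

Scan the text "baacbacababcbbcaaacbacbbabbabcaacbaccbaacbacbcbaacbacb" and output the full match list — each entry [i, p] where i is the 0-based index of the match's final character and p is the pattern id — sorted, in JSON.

Build:
Trie nodes:
  0='ε' goto a→4 b→1
  1='b' goto a→2
  2='ba' goto b→3
  3='bab' goto ·  ←P0
  4='a' goto a→5
  5='aa' goto c→6
  6='aac' goto b→7
  7='aacb' goto a→8
  8='aacba' goto c→9
  9='aacbac' goto ·  ←P1

Failure links (BFS by depth):
  n1('b'): parent n0 fail=0; on 'b' 0 → fail=0;  out ∅∪∅=∅
  n4('a'): parent n0 fail=0; on 'a' 0 → fail=0;  out ∅∪∅=∅
  n2('ba'): parent n1 fail=0; on 'a' 0 → fail=4;  out ∅∪∅=∅
  n5('aa'): parent n4 fail=0; on 'a' 0 → fail=4;  out ∅∪∅=∅
  n3('bab'): parent n2 fail=4; on 'b' 4→0 → fail=1;  out {0}∪∅={0}
  n6('aac'): parent n5 fail=4; on 'c' 4→0 → fail=0;  out ∅∪∅=∅
  n7('aacb'): parent n6 fail=0; on 'b' 0 → fail=1;  out ∅∪∅=∅
  n8('aacba'): parent n7 fail=1; on 'a' 1 → fail=2;  out ∅∪∅=∅
  n9('aacbac'): parent n8 fail=2; on 'c' 2→4→0 → fail=0;  out {1}∪∅={1}

Scan:
i=0 'b': node 0→1
i=1 'a': node 1→2
i=2 'a': node 2→5 (fail-walked)
i=3 'c': node 5→6
i=4 'b': node 6→7
i=5 'a': node 7→8
i=6 'c': node 8→9  → match P1@[1:6]
i=7 'a': node 9→4 (fail-walked)
i=8 'b': node 4→1 (fail-walked)
i=9 'a': node 1→2
i=10 'b': node 2→3  → match P0@[8:10]
i=11 'c': node 3→0 (fail-walked)
i=12 'b': node 0→1
i=13 'b': node 1→1 (fail-walked)
i=14 'c': node 1→0 (fail-walked)
i=15 'a': node 0→4
i=16 'a': node 4→5
i=17 'a': node 5→5 (fail-walked)
i=18 'c': node 5→6
i=19 'b': node 6→7
i=20 'a': node 7→8
i=21 'c': node 8→9  → match P1@[16:21]
i=22 'b': node 9→1 (fail-walked)
i=23 'b': node 1→1 (fail-walked)
i=24 'a': node 1→2
i=25 'b': node 2→3  → match P0@[23:25]
i=26 'b': node 3→1 (fail-walked)
i=27 'a': node 1→2
i=28 'b': node 2→3  → match P0@[26:28]
i=29 'c': node 3→0 (fail-walked)
i=30 'a': node 0→4
i=31 'a': node 4→5
i=32 'c': node 5→6
i=33 'b': node 6→7
i=34 'a': node 7→8
i=35 'c': node 8→9  → match P1@[30:35]
i=36 'c': node 9→0 (fail-walked)
i=37 'b': node 0→1
i=38 'a': node 1→2
i=39 'a': node 2→5 (fail-walked)
i=40 'c': node 5→6
i=41 'b': node 6→7
i=42 'a': node 7→8
i=43 'c': node 8→9  → match P1@[38:43]
i=44 'b': node 9→1 (fail-walked)
i=45 'c': node 1→0 (fail-walked)
i=46 'b': node 0→1
i=47 'a': node 1→2
i=48 'a': node 2→5 (fail-walked)
i=49 'c': node 5→6
i=50 'b': node 6→7
i=51 'a': node 7→8
i=52 'c': node 8→9  → match P1@[47:52]
i=53 'b': node 9→1 (fail-walked)

Matches: [[6,1],[10,0],[21,1],[25,0],[28,0],[35,1],[43,1],[52,1]]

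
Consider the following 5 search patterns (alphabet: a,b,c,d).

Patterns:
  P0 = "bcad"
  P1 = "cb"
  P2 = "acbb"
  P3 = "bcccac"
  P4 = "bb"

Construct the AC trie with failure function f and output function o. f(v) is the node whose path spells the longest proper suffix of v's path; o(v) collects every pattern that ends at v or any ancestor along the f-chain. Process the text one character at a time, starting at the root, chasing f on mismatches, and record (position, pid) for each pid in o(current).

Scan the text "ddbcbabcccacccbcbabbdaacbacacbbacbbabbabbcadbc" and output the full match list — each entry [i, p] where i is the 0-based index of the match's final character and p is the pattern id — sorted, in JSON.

Construct AC machine:
Trie (insert patterns):
  0='ε' goto a→7 b→1 c→5
  1='b' goto b→15 c→2
  2='bc' goto a→3 c→11
  3='bca' goto d→4
  4='bcad' goto ·  [P0 ends]
  5='c' goto b→6
  6='cb' goto ·  [P1 ends]
  7='a' goto c→8
  8='ac' goto b→9
  9='acb' goto b→10
  10='acbb' goto ·  [P2 ends]
  11='bcc' goto c→12
  12='bccc' goto a→13
  13='bccca' goto c→14
  14='bcccac' goto ·  [P3 ends]
  15='bb' goto ·  [P4 ends]

BFS fail/out derivation:
  fail(1) 'b': from fail(0)=0 chase 'b': 0 ⇒ 0;  out=∅∪out(0)=∅
  fail(5) 'c': from fail(0)=0 chase 'c': 0 ⇒ 0;  out=∅∪out(0)=∅
  fail(7) 'a': from fail(0)=0 chase 'a': 0 ⇒ 0;  out=∅∪out(0)=∅
  fail(2) 'bc': from fail(1)=0 chase 'c': 0 ⇒ 5;  out=∅∪out(5)=∅
  fail(6) 'cb': from fail(5)=0 chase 'b': 0 ⇒ 1;  out={1}∪out(1)={1}
  fail(8) 'ac': from fail(7)=0 chase 'c': 0 ⇒ 5;  out=∅∪out(5)=∅
  fail(15) 'bb': from fail(1)=0 chase 'b': 0 ⇒ 1;  out={4}∪out(1)={4}
  fail(3) 'bca': from fail(2)=5 chase 'a': 5→0 ⇒ 7;  out=∅∪out(7)=∅
  fail(9) 'acb': from fail(8)=5 chase 'b': 5 ⇒ 6;  out=∅∪out(6)={1}
  fail(11) 'bcc': from fail(2)=5 chase 'c': 5→0 ⇒ 5;  out=∅∪out(5)=∅
  fail(4) 'bcad': from fail(3)=7 chase 'd': 7→0 ⇒ 0;  out={0}∪out(0)={0}
  fail(10) 'acbb': from fail(9)=6 chase 'b': 6→1 ⇒ 15;  out={2}∪out(15)={2,4}
  fail(12) 'bccc': from fail(11)=5 chase 'c': 5→0 ⇒ 5;  out=∅∪out(5)=∅
  fail(13) 'bccca': from fail(12)=5 chase 'a': 5→0 ⇒ 7;  out=∅∪out(7)=∅
  fail(14) 'bcccac': from fail(13)=7 chase 'c': 7 ⇒ 8;  out={3}∪out(8)={3}

Run:
i=0 'd': node 0→0
i=1 'd': node 0→0
i=2 'b': node 0→1
i=3 'c': node 1→2
i=4 'b': node 2→6 ·f  → match P1@[3:4]
i=5 'a': node 6→7 ·f
i=6 'b': node 7→1 ·f
i=7 'c': node 1→2
i=8 'c': node 2→11
i=9 'c': node 11→12
i=10 'a': node 12→13
i=11 'c': node 13→14  → match P3@[6:11]
i=12 'c': node 14→5 ·f
i=13 'c': node 5→5 ·f
i=14 'b': node 5→6  → match P1@[13:14]
i=15 'c': node 6→2 ·f
i=16 'b': node 2→6 ·f  → match P1@[15:16]
i=17 'a': node 6→7 ·f
i=18 'b': node 7→1 ·f
i=19 'b': node 1→15  → match P4@[18:19]
i=20 'd': node 15→0 ·f
i=21 'a': node 0→7
i=22 'a': node 7→7 ·f
i=23 'c': node 7→8
i=24 'b': node 8→9  → match P1@[23:24]
i=25 'a': node 9→7 ·f
i=26 'c': node 7→8
i=27 'a': node 8→7 ·f
i=28 'c': node 7→8
i=29 'b': node 8→9  → match P1@[28:29]
i=30 'b': node 9→10  → match P2@[27:30],P4@[29:30]
i=31 'a': node 10→7 ·f
i=32 'c': node 7→8
i=33 'b': node 8→9  → match P1@[32:33]
i=34 'b': node 9→10  → match P2@[31:34],P4@[33:34]
i=35 'a': node 10→7 ·f
i=36 'b': node 7→1 ·f
i=37 'b': node 1→15  → match P4@[36:37]
i=38 'a': node 15→7 ·f
i=39 'b': node 7→1 ·f
i=40 'b': node 1→15  → match P4@[39:40]
i=41 'c': node 15→2 ·f
i=42 'a': node 2→3
i=43 'd': node 3→4  → match P0@[40:43]
i=44 'b': node 4→1 ·f
i=45 'c': node 1→2

All matches (sorted): [[4,1],[11,3],[14,1],[16,1],[19,4],[24,1],[29,1],[30,2],[30,4],[33,1],[34,2],[34,4],[37,4],[40,4],[43,0]]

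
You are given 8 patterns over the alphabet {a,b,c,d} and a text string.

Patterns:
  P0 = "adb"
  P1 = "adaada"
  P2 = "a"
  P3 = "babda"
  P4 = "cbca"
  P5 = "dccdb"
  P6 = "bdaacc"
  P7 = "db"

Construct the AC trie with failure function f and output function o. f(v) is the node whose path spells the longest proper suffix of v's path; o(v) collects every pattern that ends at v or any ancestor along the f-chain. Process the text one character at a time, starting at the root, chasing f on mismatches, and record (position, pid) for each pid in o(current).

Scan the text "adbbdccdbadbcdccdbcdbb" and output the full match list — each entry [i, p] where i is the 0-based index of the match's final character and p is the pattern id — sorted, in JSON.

Construct AC machine:
Trie (insert patterns):
  0='ε' goto a→1 b→8 c→13 d→17
  1='a' goto d→2  ←P2
  2='ad' goto a→4 b→3
  3='adb' goto ·  ←P0
  4='ada' goto a→5
  5='adaa' goto d→6
  6='adaad' goto a→7
  7='adaada' goto ·  ←P1
  8='b' goto a→9 d→22
  9='ba' goto b→10
  10='bab' goto d→11
  11='babd' goto a→12
  12='babda' goto ·  ←P3
  13='c' goto b→14
  14='cb' goto c→15
  15='cbc' goto a→16
  16='cbca' goto ·  ←P4
  17='d' goto b→27 c→18
  18='dc' goto c→19
  19='dcc' goto d→20
  20='dccd' goto b→21
  21='dccdb' goto ·  ←P5
  22='bd' goto a→23
  23='bda' goto a→24
  24='bdaa' goto c→25
  25='bdaac' goto c→26
  26='bdaacc' goto ·  ←P6
  27='db' goto ·  ←P7

BFS fail/out derivation:
  n1('a'): parent n0 fail=0; on 'a' 0 → fail=0;  out {2}∪∅={2}
  n8('b'): parent n0 fail=0; on 'b' 0 → fail=0;  out ∅∪∅=∅
  n13('c'): parent n0 fail=0; on 'c' 0 → fail=0;  out ∅∪∅=∅
  n17('d'): parent n0 fail=0; on 'd' 0 → fail=0;  out ∅∪∅=∅
  n2('ad'): parent n1 fail=0; on 'd' 0 → fail=17;  out ∅∪∅=∅
  n9('ba'): parent n8 fail=0; on 'a' 0 → fail=1;  out ∅∪{2}={2}
  n14('cb'): parent n13 fail=0; on 'b' 0 → fail=8;  out ∅∪∅=∅
  n18('dc'): parent n17 fail=0; on 'c' 0 → fail=13;  out ∅∪∅=∅
  n22('bd'): parent n8 fail=0; on 'd' 0 → fail=17;  out ∅∪∅=∅
  n27('db'): parent n17 fail=0; on 'b' 0 → fail=8;  out {7}∪∅={7}
  n3('adb'): parent n2 fail=17; on 'b' 17 → fail=27;  out {0}∪{7}={0,7}
  n4('ada'): parent n2 fail=17; on 'a' 17→0 → fail=1;  out ∅∪{2}={2}
  n10('bab'): parent n9 fail=1; on 'b' 1→0 → fail=8;  out ∅∪∅=∅
  n15('cbc'): parent n14 fail=8; on 'c' 8→0 → fail=13;  out ∅∪∅=∅
  n19('dcc'): parent n18 fail=13; on 'c' 13→0 → fail=13;  out ∅∪∅=∅
  n23('bda'): parent n22 fail=17; on 'a' 17→0 → fail=1;  out ∅∪{2}={2}
  n5('adaa'): parent n4 fail=1; on 'a' 1→0 → fail=1;  out ∅∪{2}={2}
  n11('babd'): parent n10 fail=8; on 'd' 8 → fail=22;  out ∅∪∅=∅
  n16('cbca'): parent n15 fail=13; on 'a' 13→0 → fail=1;  out {4}∪{2}={2,4}
  n20('dccd'): parent n19 fail=13; on 'd' 13→0 → fail=17;  out ∅∪∅=∅
  n24('bdaa'): parent n23 fail=1; on 'a' 1→0 → fail=1;  out ∅∪{2}={2}
  n6('adaad'): parent n5 fail=1; on 'd' 1 → fail=2;  out ∅∪∅=∅
  n12('babda'): parent n11 fail=22; on 'a' 22 → fail=23;  out {3}∪{2}={2,3}
  n21('dccdb'): parent n20 fail=17; on 'b' 17 → fail=27;  out {5}∪{7}={5,7}
  n25('bdaac'): parent n24 fail=1; on 'c' 1→0 → fail=13;  out ∅∪∅=∅
  n7('adaada'): parent n6 fail=2; on 'a' 2 → fail=4;  out {1}∪{2}={1,2}
  n26('bdaacc'): parent n25 fail=13; on 'c' 13→0 → fail=13;  out {6}∪∅={6}

Text stream:
[0] read 'a'  n0⇒n1  → match P2@[0:0]
[1] read 'd'  n1⇒n2
[2] read 'b'  n2⇒n3  → match P0@[0:2],P7@[1:2]
[3] read 'b'  n3⇒n8 (via fail)
[4] read 'd'  n8⇒n22
[5] read 'c'  n22⇒n18 (via fail)
[6] read 'c'  n18⇒n19
[7] read 'd'  n19⇒n20
[8] read 'b'  n20⇒n21  → match P5@[4:8],P7@[7:8]
[9] read 'a'  n21⇒n9 (via fail)  → match P2@[9:9]
[10] read 'd'  n9⇒n2 (via fail)
[11] read 'b'  n2⇒n3  → match P0@[9:11],P7@[10:11]
[12] read 'c'  n3⇒n13 (via fail)
[13] read 'd'  n13⇒n17 (via fail)
[14] read 'c'  n17⇒n18
[15] read 'c'  n18⇒n19
[16] read 'd'  n19⇒n20
[17] read 'b'  n20⇒n21  → match P5@[13:17],P7@[16:17]
[18] read 'c'  n21⇒n13 (via fail)
[19] read 'd'  n13⇒n17 (via fail)
[20] read 'b'  n17⇒n27  → match P7@[19:20]
[21] read 'b'  n27⇒n8 (via fail)

Result: [[0,2],[2,0],[2,7],[8,5],[8,7],[9,2],[11,0],[11,7],[17,5],[17,7],[20,7]]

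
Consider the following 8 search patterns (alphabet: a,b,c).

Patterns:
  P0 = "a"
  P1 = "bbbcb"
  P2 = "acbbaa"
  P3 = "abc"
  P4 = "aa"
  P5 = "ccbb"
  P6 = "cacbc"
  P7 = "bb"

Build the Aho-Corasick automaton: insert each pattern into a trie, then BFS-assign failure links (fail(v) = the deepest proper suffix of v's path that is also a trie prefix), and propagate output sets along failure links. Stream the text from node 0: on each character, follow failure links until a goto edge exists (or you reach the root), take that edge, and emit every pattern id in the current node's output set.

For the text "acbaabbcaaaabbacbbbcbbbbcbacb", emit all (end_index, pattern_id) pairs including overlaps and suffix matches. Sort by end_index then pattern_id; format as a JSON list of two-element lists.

Build automaton:
Trie nodes:
  0='ε' goto a→1 b→2 c→15
  1='a' goto a→14 b→12 c→7  [P0 ends]
  2='b' goto b→3
  3='bb' goto b→4  [P7 ends]
  4='bbb' goto c→5
  5='bbbc' goto b→6
  6='bbbcb' goto ·  [P1 ends]
  7='ac' goto b→8
  8='acb' goto b→9
  9='acbb' goto a→10
  10='acbba' goto a→11
  11='acbbaa' goto ·  [P2 ends]
  12='ab' goto c→13
  13='abc' goto ·  [P3 ends]
  14='aa' goto ·  [P4 ends]
  15='c' goto a→19 c→16
  16='cc' goto b→17
  17='ccb' goto b→18
  18='ccbb' goto ·  [P5 ends]
  19='ca' goto c→20
  20='cac' goto b→21
  21='cacb' goto c→22
  22='cacbc' goto ·  [P6 ends]

Failure links (BFS by depth):
  fail(1) 'a': from fail(0)=0 chase 'a': 0 ⇒ 0;  out={0}∪out(0)={0}
  fail(2) 'b': from fail(0)=0 chase 'b': 0 ⇒ 0;  out=∅∪out(0)=∅
  fail(15) 'c': from fail(0)=0 chase 'c': 0 ⇒ 0;  out=∅∪out(0)=∅
  fail(3) 'bb': from fail(2)=0 chase 'b': 0 ⇒ 2;  out={7}∪out(2)={7}
  fail(7) 'ac': from fail(1)=0 chase 'c': 0 ⇒ 15;  out=∅∪out(15)=∅
  fail(12) 'ab': from fail(1)=0 chase 'b': 0 ⇒ 2;  out=∅∪out(2)=∅
  fail(14) 'aa': from fail(1)=0 chase 'a': 0 ⇒ 1;  out={4}∪out(1)={0,4}
  fail(16) 'cc': from fail(15)=0 chase 'c': 0 ⇒ 15;  out=∅∪out(15)=∅
  fail(19) 'ca': from fail(15)=0 chase 'a': 0 ⇒ 1;  out=∅∪out(1)={0}
  fail(4) 'bbb': from fail(3)=2 chase 'b': 2 ⇒ 3;  out=∅∪out(3)={7}
  fail(8) 'acb': from fail(7)=15 chase 'b': 15→0 ⇒ 2;  out=∅∪out(2)=∅
  fail(13) 'abc': from fail(12)=2 chase 'c': 2→0 ⇒ 15;  out={3}∪out(15)={3}
  fail(17) 'ccb': from fail(16)=15 chase 'b': 15→0 ⇒ 2;  out=∅∪out(2)=∅
  fail(20) 'cac': from fail(19)=1 chase 'c': 1 ⇒ 7;  out=∅∪out(7)=∅
  fail(5) 'bbbc': from fail(4)=3 chase 'c': 3→2→0 ⇒ 15;  out=∅∪out(15)=∅
  fail(9) 'acbb': from fail(8)=2 chase 'b': 2 ⇒ 3;  out=∅∪out(3)={7}
  fail(18) 'ccbb': from fail(17)=2 chase 'b': 2 ⇒ 3;  out={5}∪out(3)={5,7}
  fail(21) 'cacb': from fail(20)=7 chase 'b': 7 ⇒ 8;  out=∅∪out(8)=∅
  fail(6) 'bbbcb': from fail(5)=15 chase 'b': 15→0 ⇒ 2;  out={1}∪out(2)={1}
  fail(10) 'acbba': from fail(9)=3 chase 'a': 3→2→0 ⇒ 1;  out=∅∪out(1)={0}
  fail(22) 'cacbc': from fail(21)=8 chase 'c': 8→2→0 ⇒ 15;  out={6}∪out(15)={6}
  fail(11) 'acbbaa': from fail(10)=1 chase 'a': 1 ⇒ 14;  out={2}∪out(14)={0,2,4}

Run:
[0] read 'a'  n0⇒n1  → match P0@[0:0]
[1] read 'c'  n1⇒n7
[2] read 'b'  n7⇒n8
[3] read 'a'  n8⇒n1 ·f  → match P0@[3:3]
[4] read 'a'  n1⇒n14  → match P0@[4:4],P4@[3:4]
[5] read 'b'  n14⇒n12 ·f
[6] read 'b'  n12⇒n3 ·f  → match P7@[5:6]
[7] read 'c'  n3⇒n15 ·f
[8] read 'a'  n15⇒n19  → match P0@[8:8]
[9] read 'a'  n19⇒n14 ·f  → match P0@[9:9],P4@[8:9]
[10] read 'a'  n14⇒n14 ·f  → match P0@[10:10],P4@[9:10]
[11] read 'a'  n14⇒n14 ·f  → match P0@[11:11],P4@[10:11]
[12] read 'b'  n14⇒n12 ·f
[13] read 'b'  n12⇒n3 ·f  → match P7@[12:13]
[14] read 'a'  n3⇒n1 ·f  → match P0@[14:14]
[15] read 'c'  n1⇒n7
[16] read 'b'  n7⇒n8
[17] read 'b'  n8⇒n9  → match P7@[16:17]
[18] read 'b'  n9⇒n4 ·f  → match P7@[17:18]
[19] read 'c'  n4⇒n5
[20] read 'b'  n5⇒n6  → match P1@[16:20]
[21] read 'b'  n6⇒n3 ·f  → match P7@[20:21]
[22] read 'b'  n3⇒n4  → match P7@[21:22]
[23] read 'b'  n4⇒n4 ·f  → match P7@[22:23]
[24] read 'c'  n4⇒n5
[25] read 'b'  n5⇒n6  → match P1@[21:25]
[26] read 'a'  n6⇒n1 ·f  → match P0@[26:26]
[27] read 'c'  n1⇒n7
[28] read 'b'  n7⇒n8

Matches: [[0,0],[3,0],[4,0],[4,4],[6,7],[8,0],[9,0],[9,4],[10,0],[10,4],[11,0],[11,4],[13,7],[14,0],[17,7],[18,7],[20,1],[21,7],[22,7],[23,7],[25,1],[26,0]]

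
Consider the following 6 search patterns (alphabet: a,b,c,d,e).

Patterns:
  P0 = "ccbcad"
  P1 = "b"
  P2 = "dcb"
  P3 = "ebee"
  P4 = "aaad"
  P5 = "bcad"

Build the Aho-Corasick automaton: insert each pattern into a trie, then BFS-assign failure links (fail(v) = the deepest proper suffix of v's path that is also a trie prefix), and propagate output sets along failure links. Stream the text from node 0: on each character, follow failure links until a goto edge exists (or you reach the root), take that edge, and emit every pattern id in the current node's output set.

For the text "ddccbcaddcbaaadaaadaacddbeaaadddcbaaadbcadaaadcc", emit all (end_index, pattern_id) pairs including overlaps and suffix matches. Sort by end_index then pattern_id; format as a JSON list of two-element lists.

Build automaton:
Trie (insert patterns):
  n0 'ε': a→15 b→7 c→1 d→8 e→11
  n1 'c': c→2
  n2 'cc': b→3
  n3 'ccb': c→4
  n4 'ccbc': a→5
  n5 'ccbca': d→6
  n6 'ccbcad': ·  ←P0
  n7 'b': c→19  ←P1
  n8 'd': c→9
  n9 'dc': b→10
  n10 'dcb': ·  ←P2
  n11 'e': b→12
  n12 'eb': e→13
  n13 'ebe': e→14
  n14 'ebee': ·  ←P3
  n15 'a': a→16
  n16 'aa': a→17
  n17 'aaa': d→18
  n18 'aaad': ·  ←P4
  n19 'bc': a→20
  n20 'bca': d→21
  n21 'bcad': ·  ←P5

Failure links (BFS by depth):
  n1('c'): parent n0 fail=0; on 'c' 0 → fail=0;  out ∅∪∅=∅
  n7('b'): parent n0 fail=0; on 'b' 0 → fail=0;  out {1}∪∅={1}
  n8('d'): parent n0 fail=0; on 'd' 0 → fail=0;  out ∅∪∅=∅
  n11('e'): parent n0 fail=0; on 'e' 0 → fail=0;  out ∅∪∅=∅
  n15('a'): parent n0 fail=0; on 'a' 0 → fail=0;  out ∅∪∅=∅
  n2('cc'): parent n1 fail=0; on 'c' 0 → fail=1;  out ∅∪∅=∅
  n9('dc'): parent n8 fail=0; on 'c' 0 → fail=1;  out ∅∪∅=∅
  n12('eb'): parent n11 fail=0; on 'b' 0 → fail=7;  out ∅∪{1}={1}
  n16('aa'): parent n15 fail=0; on 'a' 0 → fail=15;  out ∅∪∅=∅
  n19('bc'): parent n7 fail=0; on 'c' 0 → fail=1;  out ∅∪∅=∅
  n3('ccb'): parent n2 fail=1; on 'b' 1→0 → fail=7;  out ∅∪{1}={1}
  n10('dcb'): parent n9 fail=1; on 'b' 1→0 → fail=7;  out {2}∪{1}={1,2}
  n13('ebe'): parent n12 fail=7; on 'e' 7→0 → fail=11;  out ∅∪∅=∅
  n17('aaa'): parent n16 fail=15; on 'a' 15 → fail=16;  out ∅∪∅=∅
  n20('bca'): parent n19 fail=1; on 'a' 1→0 → fail=15;  out ∅∪∅=∅
  n4('ccbc'): parent n3 fail=7; on 'c' 7 → fail=19;  out ∅∪∅=∅
  n14('ebee'): parent n13 fail=11; on 'e' 11→0 → fail=11;  out {3}∪∅={3}
  n18('aaad'): parent n17 fail=16; on 'd' 16→15→0 → fail=8;  out {4}∪∅={4}
  n21('bcad'): parent n20 fail=15; on 'd' 15→0 → fail=8;  out {5}∪∅={5}
  n5('ccbca'): parent n4 fail=19; on 'a' 19 → fail=20;  out ∅∪∅=∅
  n6('ccbcad'): parent n5 fail=20; on 'd' 20 → fail=21;  out {0}∪{5}={0,5}

Scan:
pos 0 'd': at 8
pos 1 'd': at 8 (via fail)
pos 2 'c': at 9
pos 3 'c': at 2 (via fail)
pos 4 'b': at 3  emit P1@[4:4]
pos 5 'c': at 4
pos 6 'a': at 5
pos 7 'd': at 6  emit P0@[2:7],P5@[4:7]
pos 8 'd': at 8 (via fail)
pos 9 'c': at 9
pos 10 'b': at 10  emit P1@[10:10],P2@[8:10]
pos 11 'a': at 15 (via fail)
pos 12 'a': at 16
pos 13 'a': at 17
pos 14 'd': at 18  emit P4@[11:14]
pos 15 'a': at 15 (via fail)
pos 16 'a': at 16
pos 17 'a': at 17
pos 18 'd': at 18  emit P4@[15:18]
pos 19 'a': at 15 (via fail)
pos 20 'a': at 16
pos 21 'c': at 1 (via fail)
pos 22 'd': at 8 (via fail)
pos 23 'd': at 8 (via fail)
pos 24 'b': at 7 (via fail)  emit P1@[24:24]
pos 25 'e': at 11 (via fail)
pos 26 'a': at 15 (via fail)
pos 27 'a': at 16
pos 28 'a': at 17
pos 29 'd': at 18  emit P4@[26:29]
pos 30 'd': at 8 (via fail)
pos 31 'd': at 8 (via fail)
pos 32 'c': at 9
pos 33 'b': at 10  emit P1@[33:33],P2@[31:33]
pos 34 'a': at 15 (via fail)
pos 35 'a': at 16
pos 36 'a': at 17
pos 37 'd': at 18  emit P4@[34:37]
pos 38 'b': at 7 (via fail)  emit P1@[38:38]
pos 39 'c': at 19
pos 40 'a': at 20
pos 41 'd': at 21  emit P5@[38:41]
pos 42 'a': at 15 (via fail)
pos 43 'a': at 16
pos 44 'a': at 17
pos 45 'd': at 18  emit P4@[42:45]
pos 46 'c': at 9 (via fail)
pos 47 'c': at 2 (via fail)

Matches: [[4,1],[7,0],[7,5],[10,1],[10,2],[14,4],[18,4],[24,1],[29,4],[33,1],[33,2],[37,4],[38,1],[41,5],[45,4]]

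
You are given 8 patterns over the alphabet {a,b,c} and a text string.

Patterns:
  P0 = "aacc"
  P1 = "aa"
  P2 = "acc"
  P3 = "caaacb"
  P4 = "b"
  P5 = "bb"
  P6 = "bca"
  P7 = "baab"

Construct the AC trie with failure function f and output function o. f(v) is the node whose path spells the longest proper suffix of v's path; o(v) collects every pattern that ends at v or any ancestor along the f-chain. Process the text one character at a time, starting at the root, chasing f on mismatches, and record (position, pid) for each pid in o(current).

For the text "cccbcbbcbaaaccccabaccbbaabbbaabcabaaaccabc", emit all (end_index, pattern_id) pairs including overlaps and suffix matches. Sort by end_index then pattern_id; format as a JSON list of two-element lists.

Build:
Trie nodes:
  0='ε' goto a→1 b→13 c→7
  1='a' goto a→2 c→5
  2='aa' goto c→3  ←P1
  3='aac' goto c→4
  4='aacc' goto ·  ←P0
  5='ac' goto c→6
  6='acc' goto ·  ←P2
  7='c' goto a→8
  8='ca' goto a→9
  9='caa' goto a→10
  10='caaa' goto c→11
  11='caaac' goto b→12
  12='caaacb' goto ·  ←P3
  13='b' goto a→17 b→14 c→15  ←P4
  14='bb' goto ·  ←P5
  15='bc' goto a→16
  16='bca' goto ·  ←P6
  17='ba' goto a→18
  18='baa' goto b→19
  19='baab' goto ·  ←P7

Failure links (BFS by depth):
  fail(1) 'a': from fail(0)=0 chase 'a': 0 ⇒ 0;  out=∅∪out(0)=∅
  fail(7) 'c': from fail(0)=0 chase 'c': 0 ⇒ 0;  out=∅∪out(0)=∅
  fail(13) 'b': from fail(0)=0 chase 'b': 0 ⇒ 0;  out={4}∪out(0)={4}
  fail(2) 'aa': from fail(1)=0 chase 'a': 0 ⇒ 1;  out={1}∪out(1)={1}
  fail(5) 'ac': from fail(1)=0 chase 'c': 0 ⇒ 7;  out=∅∪out(7)=∅
  fail(8) 'ca': from fail(7)=0 chase 'a': 0 ⇒ 1;  out=∅∪out(1)=∅
  fail(14) 'bb': from fail(13)=0 chase 'b': 0 ⇒ 13;  out={5}∪out(13)={4,5}
  fail(15) 'bc': from fail(13)=0 chase 'c': 0 ⇒ 7;  out=∅∪out(7)=∅
  fail(17) 'ba': from fail(13)=0 chase 'a': 0 ⇒ 1;  out=∅∪out(1)=∅
  fail(3) 'aac': from fail(2)=1 chase 'c': 1 ⇒ 5;  out=∅∪out(5)=∅
  fail(6) 'acc': from fail(5)=7 chase 'c': 7→0 ⇒ 7;  out={2}∪out(7)={2}
  fail(9) 'caa': from fail(8)=1 chase 'a': 1 ⇒ 2;  out=∅∪out(2)={1}
  fail(16) 'bca': from fail(15)=7 chase 'a': 7 ⇒ 8;  out={6}∪out(8)={6}
  fail(18) 'baa': from fail(17)=1 chase 'a': 1 ⇒ 2;  out=∅∪out(2)={1}
  fail(4) 'aacc': from fail(3)=5 chase 'c': 5 ⇒ 6;  out={0}∪out(6)={0,2}
  fail(10) 'caaa': from fail(9)=2 chase 'a': 2→1 ⇒ 2;  out=∅∪out(2)={1}
  fail(19) 'baab': from fail(18)=2 chase 'b': 2→1→0 ⇒ 13;  out={7}∪out(13)={4,7}
  fail(11) 'caaac': from fail(10)=2 chase 'c': 2 ⇒ 3;  out=∅∪out(3)=∅
  fail(12) 'caaacb': from fail(11)=3 chase 'b': 3→5→7→0 ⇒ 13;  out={3}∪out(13)={3,4}

Scan:
[0] read 'c'  n0⇒n7
[1] read 'c'  n7⇒n7 (fail-walked)
[2] read 'c'  n7⇒n7 (fail-walked)
[3] read 'b'  n7⇒n13 (fail-walked)  emit P4@[3:3]
[4] read 'c'  n13⇒n15
[5] read 'b'  n15⇒n13 (fail-walked)  emit P4@[5:5]
[6] read 'b'  n13⇒n14  emit P4@[6:6],P5@[5:6]
[7] read 'c'  n14⇒n15 (fail-walked)
[8] read 'b'  n15⇒n13 (fail-walked)  emit P4@[8:8]
[9] read 'a'  n13⇒n17
[10] read 'a'  n17⇒n18  emit P1@[9:10]
[11] read 'a'  n18⇒n2 (fail-walked)  emit P1@[10:11]
[12] read 'c'  n2⇒n3
[13] read 'c'  n3⇒n4  emit P0@[10:13],P2@[11:13]
[14] read 'c'  n4⇒n7 (fail-walked)
[15] read 'c'  n7⇒n7 (fail-walked)
[16] read 'a'  n7⇒n8
[17] read 'b'  n8⇒n13 (fail-walked)  emit P4@[17:17]
[18] read 'a'  n13⇒n17
[19] read 'c'  n17⇒n5 (fail-walked)
[20] read 'c'  n5⇒n6  emit P2@[18:20]
[21] read 'b'  n6⇒n13 (fail-walked)  emit P4@[21:21]
[22] read 'b'  n13⇒n14  emit P4@[22:22],P5@[21:22]
[23] read 'a'  n14⇒n17 (fail-walked)
[24] read 'a'  n17⇒n18  emit P1@[23:24]
[25] read 'b'  n18⇒n19  emit P4@[25:25],P7@[22:25]
[26] read 'b'  n19⇒n14 (fail-walked)  emit P4@[26:26],P5@[25:26]
[27] read 'b'  n14⇒n14 (fail-walked)  emit P4@[27:27],P5@[26:27]
[28] read 'a'  n14⇒n17 (fail-walked)
[29] read 'a'  n17⇒n18  emit P1@[28:29]
[30] read 'b'  n18⇒n19  emit P4@[30:30],P7@[27:30]
[31] read 'c'  n19⇒n15 (fail-walked)
[32] read 'a'  n15⇒n16  emit P6@[30:32]
[33] read 'b'  n16⇒n13 (fail-walked)  emit P4@[33:33]
[34] read 'a'  n13⇒n17
[35] read 'a'  n17⇒n18  emit P1@[34:35]
[36] read 'a'  n18⇒n2 (fail-walked)  emit P1@[35:36]
[37] read 'c'  n2⇒n3
[38] read 'c'  n3⇒n4  emit P0@[35:38],P2@[36:38]
[39] read 'a'  n4⇒n8 (fail-walked)
[40] read 'b'  n8⇒n13 (fail-walked)  emit P4@[40:40]
[41] read 'c'  n13⇒n15

Matches: [[3,4],[5,4],[6,4],[6,5],[8,4],[10,1],[11,1],[13,0],[13,2],[17,4],[20,2],[21,4],[22,4],[22,5],[24,1],[25,4],[25,7],[26,4],[26,5],[27,4],[27,5],[29,1],[30,4],[30,7],[32,6],[33,4],[35,1],[36,1],[38,0],[38,2],[40,4]]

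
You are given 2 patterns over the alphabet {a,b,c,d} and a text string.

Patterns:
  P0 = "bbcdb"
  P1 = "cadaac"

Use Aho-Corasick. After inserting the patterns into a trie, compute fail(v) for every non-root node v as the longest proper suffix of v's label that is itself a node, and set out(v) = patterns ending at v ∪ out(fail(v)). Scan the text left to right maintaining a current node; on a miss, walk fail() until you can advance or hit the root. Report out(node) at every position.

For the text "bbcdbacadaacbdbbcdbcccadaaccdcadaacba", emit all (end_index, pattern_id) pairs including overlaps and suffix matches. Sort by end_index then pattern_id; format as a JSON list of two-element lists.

Construct AC machine:
Trie (insert patterns):
  n0 'ε': b→1 c→6
  n1 'b': b→2
  n2 'bb': c→3
  n3 'bbc': d→4
  n4 'bbcd': b→5
  n5 'bbcdb': ·  [P0 ends]
  n6 'c': a→7
  n7 'ca': d→8
  n8 'cad': a→9
  n9 'cada': a→10
  n10 'cadaa': c→11
  n11 'cadaac': ·  [P1 ends]

Failure links (BFS by depth):
  fail(1) 'b': from fail(0)=0 chase 'b': 0 ⇒ 0;  out=∅∪out(0)=∅
  fail(6) 'c': from fail(0)=0 chase 'c': 0 ⇒ 0;  out=∅∪out(0)=∅
  fail(2) 'bb': from fail(1)=0 chase 'b': 0 ⇒ 1;  out=∅∪out(1)=∅
  fail(7) 'ca': from fail(6)=0 chase 'a': 0 ⇒ 0;  out=∅∪out(0)=∅
  fail(3) 'bbc': from fail(2)=1 chase 'c': 1→0 ⇒ 6;  out=∅∪out(6)=∅
  fail(8) 'cad': from fail(7)=0 chase 'd': 0 ⇒ 0;  out=∅∪out(0)=∅
  fail(4) 'bbcd': from fail(3)=6 chase 'd': 6→0 ⇒ 0;  out=∅∪out(0)=∅
  fail(9) 'cada': from fail(8)=0 chase 'a': 0 ⇒ 0;  out=∅∪out(0)=∅
  fail(5) 'bbcdb': from fail(4)=0 chase 'b': 0 ⇒ 1;  out={0}∪out(1)={0}
  fail(10) 'cadaa': from fail(9)=0 chase 'a': 0 ⇒ 0;  out=∅∪out(0)=∅
  fail(11) 'cadaac': from fail(10)=0 chase 'c': 0 ⇒ 6;  out={1}∪out(6)={1}

Text stream:
i=0 'b': node 0→1
i=1 'b': node 1→2
i=2 'c': node 2→3
i=3 'd': node 3→4
i=4 'b': node 4→5  ** P0@[0:4]
i=5 'a': node 5→0 (via fail)
i=6 'c': node 0→6
i=7 'a': node 6→7
i=8 'd': node 7→8
i=9 'a': node 8→9
i=10 'a': node 9→10
i=11 'c': node 10→11  ** P1@[6:11]
i=12 'b': node 11→1 (via fail)
i=13 'd': node 1→0 (via fail)
i=14 'b': node 0→1
i=15 'b': node 1→2
i=16 'c': node 2→3
i=17 'd': node 3→4
i=18 'b': node 4→5  ** P0@[14:18]
i=19 'c': node 5→6 (via fail)
i=20 'c': node 6→6 (via fail)
i=21 'c': node 6→6 (via fail)
i=22 'a': node 6→7
i=23 'd': node 7→8
i=24 'a': node 8→9
i=25 'a': node 9→10
i=26 'c': node 10→11  ** P1@[21:26]
i=27 'c': node 11→6 (via fail)
i=28 'd': node 6→0 (via fail)
i=29 'c': node 0→6
i=30 'a': node 6→7
i=31 'd': node 7→8
i=32 'a': node 8→9
i=33 'a': node 9→10
i=34 'c': node 10→11  ** P1@[29:34]
i=35 'b': node 11→1 (via fail)
i=36 'a': node 1→0 (via fail)

Matches: [[4,0],[11,1],[18,0],[26,1],[34,1]]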